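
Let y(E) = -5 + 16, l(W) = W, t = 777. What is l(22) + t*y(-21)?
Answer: 8569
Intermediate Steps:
y(E) = 11
l(22) + t*y(-21) = 22 + 777*11 = 22 + 8547 = 8569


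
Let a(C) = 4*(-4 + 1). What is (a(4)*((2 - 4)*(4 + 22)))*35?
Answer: 21840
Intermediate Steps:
a(C) = -12 (a(C) = 4*(-3) = -12)
(a(4)*((2 - 4)*(4 + 22)))*35 = -12*(2 - 4)*(4 + 22)*35 = -(-24)*26*35 = -12*(-52)*35 = 624*35 = 21840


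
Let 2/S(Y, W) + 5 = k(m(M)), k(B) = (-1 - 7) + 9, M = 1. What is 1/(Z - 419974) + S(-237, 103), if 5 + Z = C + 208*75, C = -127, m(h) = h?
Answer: -101127/202253 ≈ -0.50000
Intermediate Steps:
k(B) = 1 (k(B) = -8 + 9 = 1)
S(Y, W) = -1/2 (S(Y, W) = 2/(-5 + 1) = 2/(-4) = 2*(-1/4) = -1/2)
Z = 15468 (Z = -5 + (-127 + 208*75) = -5 + (-127 + 15600) = -5 + 15473 = 15468)
1/(Z - 419974) + S(-237, 103) = 1/(15468 - 419974) - 1/2 = 1/(-404506) - 1/2 = -1/404506 - 1/2 = -101127/202253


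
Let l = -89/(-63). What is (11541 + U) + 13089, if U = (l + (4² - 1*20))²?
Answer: 97783039/3969 ≈ 24637.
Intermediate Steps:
l = 89/63 (l = -89*(-1/63) = 89/63 ≈ 1.4127)
U = 26569/3969 (U = (89/63 + (4² - 1*20))² = (89/63 + (16 - 20))² = (89/63 - 4)² = (-163/63)² = 26569/3969 ≈ 6.6941)
(11541 + U) + 13089 = (11541 + 26569/3969) + 13089 = 45832798/3969 + 13089 = 97783039/3969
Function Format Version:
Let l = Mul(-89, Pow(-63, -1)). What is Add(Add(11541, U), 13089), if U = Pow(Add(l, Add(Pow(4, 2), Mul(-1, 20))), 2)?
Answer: Rational(97783039, 3969) ≈ 24637.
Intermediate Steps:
l = Rational(89, 63) (l = Mul(-89, Rational(-1, 63)) = Rational(89, 63) ≈ 1.4127)
U = Rational(26569, 3969) (U = Pow(Add(Rational(89, 63), Add(Pow(4, 2), Mul(-1, 20))), 2) = Pow(Add(Rational(89, 63), Add(16, -20)), 2) = Pow(Add(Rational(89, 63), -4), 2) = Pow(Rational(-163, 63), 2) = Rational(26569, 3969) ≈ 6.6941)
Add(Add(11541, U), 13089) = Add(Add(11541, Rational(26569, 3969)), 13089) = Add(Rational(45832798, 3969), 13089) = Rational(97783039, 3969)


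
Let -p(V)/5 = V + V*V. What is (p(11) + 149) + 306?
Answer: -205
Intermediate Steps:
p(V) = -5*V - 5*V**2 (p(V) = -5*(V + V*V) = -5*(V + V**2) = -5*V - 5*V**2)
(p(11) + 149) + 306 = (-5*11*(1 + 11) + 149) + 306 = (-5*11*12 + 149) + 306 = (-660 + 149) + 306 = -511 + 306 = -205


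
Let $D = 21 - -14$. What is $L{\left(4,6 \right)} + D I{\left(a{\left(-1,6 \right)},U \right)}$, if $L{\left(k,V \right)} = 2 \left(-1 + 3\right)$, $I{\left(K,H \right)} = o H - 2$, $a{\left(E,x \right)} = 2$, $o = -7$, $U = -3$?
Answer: $669$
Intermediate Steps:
$I{\left(K,H \right)} = -2 - 7 H$ ($I{\left(K,H \right)} = - 7 H - 2 = -2 - 7 H$)
$L{\left(k,V \right)} = 4$ ($L{\left(k,V \right)} = 2 \cdot 2 = 4$)
$D = 35$ ($D = 21 + 14 = 35$)
$L{\left(4,6 \right)} + D I{\left(a{\left(-1,6 \right)},U \right)} = 4 + 35 \left(-2 - -21\right) = 4 + 35 \left(-2 + 21\right) = 4 + 35 \cdot 19 = 4 + 665 = 669$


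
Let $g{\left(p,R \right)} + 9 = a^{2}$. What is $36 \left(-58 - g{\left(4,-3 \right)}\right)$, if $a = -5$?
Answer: $-2664$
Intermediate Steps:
$g{\left(p,R \right)} = 16$ ($g{\left(p,R \right)} = -9 + \left(-5\right)^{2} = -9 + 25 = 16$)
$36 \left(-58 - g{\left(4,-3 \right)}\right) = 36 \left(-58 - 16\right) = 36 \left(-74\right) = -2664$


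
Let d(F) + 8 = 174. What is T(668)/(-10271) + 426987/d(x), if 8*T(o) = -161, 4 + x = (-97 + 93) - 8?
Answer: 17542347271/6819944 ≈ 2572.2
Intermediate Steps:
x = -16 (x = -4 + ((-97 + 93) - 8) = -4 + (-4 - 8) = -4 - 12 = -16)
T(o) = -161/8 (T(o) = (⅛)*(-161) = -161/8)
d(F) = 166 (d(F) = -8 + 174 = 166)
T(668)/(-10271) + 426987/d(x) = -161/8/(-10271) + 426987/166 = -161/8*(-1/10271) + 426987*(1/166) = 161/82168 + 426987/166 = 17542347271/6819944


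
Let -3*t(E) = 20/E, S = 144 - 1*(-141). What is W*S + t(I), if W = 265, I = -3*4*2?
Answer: 1359455/18 ≈ 75525.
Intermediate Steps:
I = -24 (I = -12*2 = -24)
S = 285 (S = 144 + 141 = 285)
t(E) = -20/(3*E)
W*S + t(I) = 265*285 - 20/3/(-24) = 75525 - 20/3*(-1/24) = 75525 + 5/18 = 1359455/18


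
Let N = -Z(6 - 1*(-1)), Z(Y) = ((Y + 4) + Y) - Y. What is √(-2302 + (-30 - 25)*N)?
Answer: I*√1697 ≈ 41.195*I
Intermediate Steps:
Z(Y) = 4 + Y (Z(Y) = ((4 + Y) + Y) - Y = (4 + 2*Y) - Y = 4 + Y)
N = -11 (N = -(4 + (6 - 1*(-1))) = -(4 + (6 + 1)) = -(4 + 7) = -1*11 = -11)
√(-2302 + (-30 - 25)*N) = √(-2302 + (-30 - 25)*(-11)) = √(-2302 - 55*(-11)) = √(-2302 + 605) = √(-1697) = I*√1697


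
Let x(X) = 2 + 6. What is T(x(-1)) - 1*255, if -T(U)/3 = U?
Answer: -279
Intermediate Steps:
x(X) = 8
T(U) = -3*U
T(x(-1)) - 1*255 = -3*8 - 1*255 = -24 - 255 = -279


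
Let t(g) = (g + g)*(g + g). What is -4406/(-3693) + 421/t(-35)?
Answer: 23144153/18095700 ≈ 1.2790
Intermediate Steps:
t(g) = 4*g² (t(g) = (2*g)*(2*g) = 4*g²)
-4406/(-3693) + 421/t(-35) = -4406/(-3693) + 421/((4*(-35)²)) = -4406*(-1/3693) + 421/((4*1225)) = 4406/3693 + 421/4900 = 23144153/18095700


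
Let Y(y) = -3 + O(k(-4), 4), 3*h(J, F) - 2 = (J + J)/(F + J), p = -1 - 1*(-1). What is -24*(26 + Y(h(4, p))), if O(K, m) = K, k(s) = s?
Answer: -456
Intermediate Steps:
p = 0 (p = -1 + 1 = 0)
h(J, F) = ⅔ + 2*J/(3*(F + J)) (h(J, F) = ⅔ + ((J + J)/(F + J))/3 = ⅔ + ((2*J)/(F + J))/3 = ⅔ + (2*J/(F + J))/3 = ⅔ + 2*J/(3*(F + J)))
Y(y) = -7 (Y(y) = -3 - 4 = -7)
-24*(26 + Y(h(4, p))) = -24*(26 - 7) = -24*19 = -456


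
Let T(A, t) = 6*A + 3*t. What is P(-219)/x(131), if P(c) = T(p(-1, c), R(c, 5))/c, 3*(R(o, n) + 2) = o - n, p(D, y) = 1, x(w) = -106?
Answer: -112/11607 ≈ -0.0096494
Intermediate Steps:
R(o, n) = -2 - n/3 + o/3 (R(o, n) = -2 + (o - n)/3 = -2 + (-n/3 + o/3) = -2 - n/3 + o/3)
T(A, t) = 3*t + 6*A
P(c) = (-5 + c)/c (P(c) = (3*(-2 - ⅓*5 + c/3) + 6*1)/c = (3*(-2 - 5/3 + c/3) + 6)/c = (3*(-11/3 + c/3) + 6)/c = ((-11 + c) + 6)/c = (-5 + c)/c)
P(-219)/x(131) = ((-5 - 219)/(-219))/(-106) = -1/219*(-224)*(-1/106) = (224/219)*(-1/106) = -112/11607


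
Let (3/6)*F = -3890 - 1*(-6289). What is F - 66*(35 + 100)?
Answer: -4112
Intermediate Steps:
F = 4798 (F = 2*(-3890 - 1*(-6289)) = 2*(-3890 + 6289) = 2*2399 = 4798)
F - 66*(35 + 100) = 4798 - 66*(35 + 100) = 4798 - 66*135 = 4798 - 8910 = -4112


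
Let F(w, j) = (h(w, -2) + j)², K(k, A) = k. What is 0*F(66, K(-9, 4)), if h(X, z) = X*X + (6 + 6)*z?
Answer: 0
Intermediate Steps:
h(X, z) = X² + 12*z
F(w, j) = (-24 + j + w²)² (F(w, j) = ((w² + 12*(-2)) + j)² = ((w² - 24) + j)² = ((-24 + w²) + j)² = (-24 + j + w²)²)
0*F(66, K(-9, 4)) = 0*(-24 - 9 + 66²)² = 0*(-24 - 9 + 4356)² = 0*4323² = 0*18688329 = 0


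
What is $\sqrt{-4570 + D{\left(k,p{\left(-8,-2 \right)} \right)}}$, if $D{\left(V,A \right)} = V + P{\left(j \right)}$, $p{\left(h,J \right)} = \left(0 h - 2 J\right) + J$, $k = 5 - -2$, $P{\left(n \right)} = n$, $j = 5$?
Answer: $i \sqrt{4558} \approx 67.513 i$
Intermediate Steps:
$k = 7$ ($k = 5 + 2 = 7$)
$p{\left(h,J \right)} = - J$ ($p{\left(h,J \right)} = \left(0 - 2 J\right) + J = - 2 J + J = - J$)
$D{\left(V,A \right)} = 5 + V$ ($D{\left(V,A \right)} = V + 5 = 5 + V$)
$\sqrt{-4570 + D{\left(k,p{\left(-8,-2 \right)} \right)}} = \sqrt{-4570 + \left(5 + 7\right)} = \sqrt{-4570 + 12} = \sqrt{-4558} = i \sqrt{4558}$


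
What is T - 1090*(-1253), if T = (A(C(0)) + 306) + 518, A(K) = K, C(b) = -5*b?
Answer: 1366594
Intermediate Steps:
T = 824 (T = (-5*0 + 306) + 518 = (0 + 306) + 518 = 306 + 518 = 824)
T - 1090*(-1253) = 824 - 1090*(-1253) = 824 + 1365770 = 1366594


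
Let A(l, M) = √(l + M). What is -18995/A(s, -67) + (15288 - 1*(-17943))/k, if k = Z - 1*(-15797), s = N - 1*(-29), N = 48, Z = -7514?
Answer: 1007/251 - 3799*√10/2 ≈ -6002.7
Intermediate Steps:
s = 77 (s = 48 - 1*(-29) = 48 + 29 = 77)
k = 8283 (k = -7514 - 1*(-15797) = -7514 + 15797 = 8283)
A(l, M) = √(M + l)
-18995/A(s, -67) + (15288 - 1*(-17943))/k = -18995/√(-67 + 77) + (15288 - 1*(-17943))/8283 = -18995*√10/10 + (15288 + 17943)*(1/8283) = -3799*√10/2 + 33231*(1/8283) = -3799*√10/2 + 1007/251 = 1007/251 - 3799*√10/2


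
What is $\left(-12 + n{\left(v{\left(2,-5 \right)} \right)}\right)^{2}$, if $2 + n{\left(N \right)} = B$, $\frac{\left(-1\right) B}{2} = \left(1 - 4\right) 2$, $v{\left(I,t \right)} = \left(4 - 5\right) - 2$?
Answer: $4$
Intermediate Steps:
$v{\left(I,t \right)} = -3$ ($v{\left(I,t \right)} = -1 - 2 = -3$)
$B = 12$ ($B = - 2 \left(1 - 4\right) 2 = - 2 \left(\left(-3\right) 2\right) = \left(-2\right) \left(-6\right) = 12$)
$n{\left(N \right)} = 10$ ($n{\left(N \right)} = -2 + 12 = 10$)
$\left(-12 + n{\left(v{\left(2,-5 \right)} \right)}\right)^{2} = \left(-12 + 10\right)^{2} = \left(-2\right)^{2} = 4$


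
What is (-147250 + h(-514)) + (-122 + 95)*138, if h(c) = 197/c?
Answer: -77601861/514 ≈ -1.5098e+5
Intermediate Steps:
(-147250 + h(-514)) + (-122 + 95)*138 = (-147250 + 197/(-514)) + (-122 + 95)*138 = (-147250 + 197*(-1/514)) - 27*138 = (-147250 - 197/514) - 3726 = -75686697/514 - 3726 = -77601861/514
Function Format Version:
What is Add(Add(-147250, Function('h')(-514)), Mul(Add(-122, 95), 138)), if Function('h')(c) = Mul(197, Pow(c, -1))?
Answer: Rational(-77601861, 514) ≈ -1.5098e+5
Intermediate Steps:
Add(Add(-147250, Function('h')(-514)), Mul(Add(-122, 95), 138)) = Add(Add(-147250, Mul(197, Pow(-514, -1))), Mul(Add(-122, 95), 138)) = Add(Add(-147250, Mul(197, Rational(-1, 514))), Mul(-27, 138)) = Add(Add(-147250, Rational(-197, 514)), -3726) = Add(Rational(-75686697, 514), -3726) = Rational(-77601861, 514)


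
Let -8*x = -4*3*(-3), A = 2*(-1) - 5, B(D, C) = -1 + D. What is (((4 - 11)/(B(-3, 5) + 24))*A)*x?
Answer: -441/40 ≈ -11.025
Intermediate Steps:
A = -7 (A = -2 - 5 = -7)
x = -9/2 (x = -(-4*3)*(-3)/8 = -(-3)*(-3)/2 = -⅛*36 = -9/2 ≈ -4.5000)
(((4 - 11)/(B(-3, 5) + 24))*A)*x = (((4 - 11)/((-1 - 3) + 24))*(-7))*(-9/2) = (-7/(-4 + 24)*(-7))*(-9/2) = (-7/20*(-7))*(-9/2) = (-7*1/20*(-7))*(-9/2) = -7/20*(-7)*(-9/2) = (49/20)*(-9/2) = -441/40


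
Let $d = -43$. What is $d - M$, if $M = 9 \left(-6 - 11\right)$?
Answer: $110$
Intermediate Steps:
$M = -153$ ($M = 9 \left(-17\right) = -153$)
$d - M = -43 - -153 = -43 + 153 = 110$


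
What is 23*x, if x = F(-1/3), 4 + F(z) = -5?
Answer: -207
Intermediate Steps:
F(z) = -9 (F(z) = -4 - 5 = -9)
x = -9
23*x = 23*(-9) = -207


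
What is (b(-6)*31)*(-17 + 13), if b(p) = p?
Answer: 744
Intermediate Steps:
(b(-6)*31)*(-17 + 13) = (-6*31)*(-17 + 13) = -186*(-4) = 744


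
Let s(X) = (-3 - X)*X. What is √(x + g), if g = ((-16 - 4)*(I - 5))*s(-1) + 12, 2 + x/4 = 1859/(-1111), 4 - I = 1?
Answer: 8*√12322/101 ≈ 8.7924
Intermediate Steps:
I = 3 (I = 4 - 1*1 = 4 - 1 = 3)
s(X) = X*(-3 - X)
x = -1484/101 (x = -8 + 4*(1859/(-1111)) = -8 + 4*(1859*(-1/1111)) = -8 + 4*(-169/101) = -8 - 676/101 = -1484/101 ≈ -14.693)
g = 92 (g = ((-16 - 4)*(3 - 5))*(-1*(-1)*(3 - 1)) + 12 = (-20*(-2))*(-1*(-1)*2) + 12 = 40*2 + 12 = 80 + 12 = 92)
√(x + g) = √(-1484/101 + 92) = √(7808/101) = 8*√12322/101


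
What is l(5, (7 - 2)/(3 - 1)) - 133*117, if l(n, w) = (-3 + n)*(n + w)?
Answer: -15546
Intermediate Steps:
l(5, (7 - 2)/(3 - 1)) - 133*117 = (5² - 3*5 - 3*(7 - 2)/(3 - 1) + 5*((7 - 2)/(3 - 1))) - 133*117 = (25 - 15 - 15/2 + 5*(5/2)) - 15561 = (25 - 15 - 15/2 + 5*(5*(½))) - 15561 = (25 - 15 - 3*5/2 + 5*(5/2)) - 15561 = (25 - 15 - 15/2 + 25/2) - 15561 = 15 - 15561 = -15546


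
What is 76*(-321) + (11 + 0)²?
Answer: -24275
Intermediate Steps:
76*(-321) + (11 + 0)² = -24396 + 11² = -24396 + 121 = -24275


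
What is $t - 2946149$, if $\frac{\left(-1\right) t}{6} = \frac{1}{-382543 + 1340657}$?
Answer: $- \frac{1411373301496}{479057} \approx -2.9461 \cdot 10^{6}$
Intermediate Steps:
$t = - \frac{3}{479057}$ ($t = - \frac{6}{-382543 + 1340657} = - \frac{6}{958114} = \left(-6\right) \frac{1}{958114} = - \frac{3}{479057} \approx -6.2623 \cdot 10^{-6}$)
$t - 2946149 = - \frac{3}{479057} - 2946149 = - \frac{1411373301496}{479057}$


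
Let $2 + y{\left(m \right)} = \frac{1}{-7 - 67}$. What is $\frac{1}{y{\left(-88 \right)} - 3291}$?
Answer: $- \frac{74}{243683} \approx -0.00030367$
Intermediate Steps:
$y{\left(m \right)} = - \frac{149}{74}$ ($y{\left(m \right)} = -2 + \frac{1}{-7 - 67} = -2 + \frac{1}{-74} = -2 - \frac{1}{74} = - \frac{149}{74}$)
$\frac{1}{y{\left(-88 \right)} - 3291} = \frac{1}{- \frac{149}{74} - 3291} = \frac{1}{- \frac{243683}{74}} = - \frac{74}{243683}$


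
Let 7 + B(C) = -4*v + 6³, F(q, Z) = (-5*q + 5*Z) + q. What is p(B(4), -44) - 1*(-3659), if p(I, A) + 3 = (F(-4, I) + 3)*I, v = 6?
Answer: 178296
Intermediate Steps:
F(q, Z) = -4*q + 5*Z
B(C) = 185 (B(C) = -7 + (-4*6 + 6³) = -7 + (-24 + 216) = -7 + 192 = 185)
p(I, A) = -3 + I*(19 + 5*I) (p(I, A) = -3 + ((-4*(-4) + 5*I) + 3)*I = -3 + ((16 + 5*I) + 3)*I = -3 + (19 + 5*I)*I = -3 + I*(19 + 5*I))
p(B(4), -44) - 1*(-3659) = (-3 + 5*185² + 19*185) - 1*(-3659) = (-3 + 5*34225 + 3515) + 3659 = (-3 + 171125 + 3515) + 3659 = 174637 + 3659 = 178296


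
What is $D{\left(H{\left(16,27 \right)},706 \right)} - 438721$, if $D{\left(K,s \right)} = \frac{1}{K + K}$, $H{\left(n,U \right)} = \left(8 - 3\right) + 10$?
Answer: $- \frac{13161629}{30} \approx -4.3872 \cdot 10^{5}$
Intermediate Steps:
$H{\left(n,U \right)} = 15$ ($H{\left(n,U \right)} = 5 + 10 = 15$)
$D{\left(K,s \right)} = \frac{1}{2 K}$
$D{\left(H{\left(16,27 \right)},706 \right)} - 438721 = \frac{1}{2 \cdot 15} - 438721 = \frac{1}{2} \cdot \frac{1}{15} - 438721 = \frac{1}{30} - 438721 = - \frac{13161629}{30}$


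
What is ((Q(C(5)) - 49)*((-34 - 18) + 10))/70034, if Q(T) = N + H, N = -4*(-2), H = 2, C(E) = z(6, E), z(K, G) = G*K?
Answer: 819/35017 ≈ 0.023389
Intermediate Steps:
C(E) = 6*E (C(E) = E*6 = 6*E)
N = 8
Q(T) = 10 (Q(T) = 8 + 2 = 10)
((Q(C(5)) - 49)*((-34 - 18) + 10))/70034 = ((10 - 49)*((-34 - 18) + 10))/70034 = -39*(-52 + 10)*(1/70034) = -39*(-42)*(1/70034) = 1638*(1/70034) = 819/35017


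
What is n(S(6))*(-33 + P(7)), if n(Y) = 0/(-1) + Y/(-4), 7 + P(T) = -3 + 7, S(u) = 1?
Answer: 9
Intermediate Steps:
P(T) = -3 (P(T) = -7 + (-3 + 7) = -7 + 4 = -3)
n(Y) = -Y/4 (n(Y) = 0*(-1) + Y*(-¼) = 0 - Y/4 = -Y/4)
n(S(6))*(-33 + P(7)) = (-¼*1)*(-33 - 3) = -¼*(-36) = 9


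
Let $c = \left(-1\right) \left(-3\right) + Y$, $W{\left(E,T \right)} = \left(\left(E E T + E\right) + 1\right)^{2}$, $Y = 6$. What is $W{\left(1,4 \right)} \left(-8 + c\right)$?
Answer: $36$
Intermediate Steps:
$W{\left(E,T \right)} = \left(1 + E + T E^{2}\right)^{2}$ ($W{\left(E,T \right)} = \left(\left(E^{2} T + E\right) + 1\right)^{2} = \left(\left(T E^{2} + E\right) + 1\right)^{2} = \left(\left(E + T E^{2}\right) + 1\right)^{2} = \left(1 + E + T E^{2}\right)^{2}$)
$c = 9$ ($c = \left(-1\right) \left(-3\right) + 6 = 3 + 6 = 9$)
$W{\left(1,4 \right)} \left(-8 + c\right) = \left(1 + 1 + 4 \cdot 1^{2}\right)^{2} \left(-8 + 9\right) = \left(1 + 1 + 4 \cdot 1\right)^{2} \cdot 1 = \left(1 + 1 + 4\right)^{2} \cdot 1 = 6^{2} \cdot 1 = 36 \cdot 1 = 36$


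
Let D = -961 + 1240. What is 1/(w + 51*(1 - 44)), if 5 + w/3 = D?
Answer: -1/1371 ≈ -0.00072939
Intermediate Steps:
D = 279
w = 822 (w = -15 + 3*279 = -15 + 837 = 822)
1/(w + 51*(1 - 44)) = 1/(822 + 51*(1 - 44)) = 1/(822 + 51*(-43)) = 1/(822 - 2193) = 1/(-1371) = -1/1371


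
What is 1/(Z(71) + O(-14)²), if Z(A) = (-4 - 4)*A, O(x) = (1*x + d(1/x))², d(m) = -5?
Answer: 1/129753 ≈ 7.7070e-6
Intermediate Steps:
O(x) = (-5 + x)² (O(x) = (1*x - 5)² = (x - 5)² = (-5 + x)²)
Z(A) = -8*A
1/(Z(71) + O(-14)²) = 1/(-8*71 + ((-5 - 14)²)²) = 1/(-568 + ((-19)²)²) = 1/(-568 + 361²) = 1/(-568 + 130321) = 1/129753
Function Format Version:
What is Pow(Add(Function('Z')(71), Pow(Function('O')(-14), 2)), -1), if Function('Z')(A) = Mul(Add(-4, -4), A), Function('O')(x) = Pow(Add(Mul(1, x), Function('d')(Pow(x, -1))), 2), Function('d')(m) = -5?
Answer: Rational(1, 129753) ≈ 7.7070e-6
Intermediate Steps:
Function('O')(x) = Pow(Add(-5, x), 2) (Function('O')(x) = Pow(Add(Mul(1, x), -5), 2) = Pow(Add(x, -5), 2) = Pow(Add(-5, x), 2))
Function('Z')(A) = Mul(-8, A)
Pow(Add(Function('Z')(71), Pow(Function('O')(-14), 2)), -1) = Pow(Add(Mul(-8, 71), Pow(Pow(Add(-5, -14), 2), 2)), -1) = Pow(Add(-568, Pow(Pow(-19, 2), 2)), -1) = Pow(Add(-568, Pow(361, 2)), -1) = Pow(Add(-568, 130321), -1) = Pow(129753, -1) = Rational(1, 129753)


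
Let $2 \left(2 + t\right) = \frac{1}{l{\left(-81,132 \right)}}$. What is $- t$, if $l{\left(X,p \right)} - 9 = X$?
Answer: $\frac{289}{144} \approx 2.0069$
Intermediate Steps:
$l{\left(X,p \right)} = 9 + X$
$t = - \frac{289}{144}$ ($t = -2 + \frac{1}{2 \left(9 - 81\right)} = -2 + \frac{1}{2 \left(-72\right)} = -2 + \frac{1}{2} \left(- \frac{1}{72}\right) = -2 - \frac{1}{144} = - \frac{289}{144} \approx -2.0069$)
$- t = \left(-1\right) \left(- \frac{289}{144}\right) = \frac{289}{144}$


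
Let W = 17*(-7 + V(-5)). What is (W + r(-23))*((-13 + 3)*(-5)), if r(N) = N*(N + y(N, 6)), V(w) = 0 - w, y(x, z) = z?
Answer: 17850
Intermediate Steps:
V(w) = -w
W = -34 (W = 17*(-7 - 1*(-5)) = 17*(-7 + 5) = 17*(-2) = -34)
r(N) = N*(6 + N) (r(N) = N*(N + 6) = N*(6 + N))
(W + r(-23))*((-13 + 3)*(-5)) = (-34 - 23*(6 - 23))*((-13 + 3)*(-5)) = (-34 - 23*(-17))*(-10*(-5)) = (-34 + 391)*50 = 357*50 = 17850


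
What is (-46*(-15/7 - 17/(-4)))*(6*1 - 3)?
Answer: -4071/14 ≈ -290.79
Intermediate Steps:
(-46*(-15/7 - 17/(-4)))*(6*1 - 3) = (-46*(-15*⅐ - 17*(-¼)))*(6 - 3) = -46*(-15/7 + 17/4)*3 = -46*59/28*3 = -1357/14*3 = -4071/14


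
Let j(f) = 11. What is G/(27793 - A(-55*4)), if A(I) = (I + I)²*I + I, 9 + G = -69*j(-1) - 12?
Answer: -260/14206671 ≈ -1.8301e-5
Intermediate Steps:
G = -780 (G = -9 + (-69*11 - 12) = -9 + (-759 - 12) = -9 - 771 = -780)
A(I) = I + 4*I³ (A(I) = (2*I)²*I + I = (4*I²)*I + I = 4*I³ + I = I + 4*I³)
G/(27793 - A(-55*4)) = -780/(27793 - (-55*4 + 4*(-55*4)³)) = -780/(27793 - (-220 + 4*(-220)³)) = -780/(27793 - (-220 + 4*(-10648000))) = -780/(27793 - (-220 - 42592000)) = -780/(27793 - 1*(-42592220)) = -780/(27793 + 42592220) = -780/42620013 = -780*1/42620013 = -260/14206671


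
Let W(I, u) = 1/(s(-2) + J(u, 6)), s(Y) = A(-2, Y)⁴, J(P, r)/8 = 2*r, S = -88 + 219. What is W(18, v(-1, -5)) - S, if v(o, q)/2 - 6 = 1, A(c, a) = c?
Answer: -14671/112 ≈ -130.99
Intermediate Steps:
S = 131
J(P, r) = 16*r (J(P, r) = 8*(2*r) = 16*r)
v(o, q) = 14 (v(o, q) = 12 + 2*1 = 12 + 2 = 14)
s(Y) = 16 (s(Y) = (-2)⁴ = 16)
W(I, u) = 1/112 (W(I, u) = 1/(16 + 16*6) = 1/(16 + 96) = 1/112)
W(18, v(-1, -5)) - S = 1/112 - 1*131 = 1/112 - 131 = -14671/112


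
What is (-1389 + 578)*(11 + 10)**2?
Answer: -357651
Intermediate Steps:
(-1389 + 578)*(11 + 10)**2 = -811*21**2 = -811*441 = -357651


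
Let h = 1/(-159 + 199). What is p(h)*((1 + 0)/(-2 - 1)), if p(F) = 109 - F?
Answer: -1453/40 ≈ -36.325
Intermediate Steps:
h = 1/40 ≈ 0.025000
p(h)*((1 + 0)/(-2 - 1)) = (109 - 1*1/40)*((1 + 0)/(-2 - 1)) = (109 - 1/40)*(1/(-3)) = 4359*(1*(-⅓))/40 = (4359/40)*(-⅓) = -1453/40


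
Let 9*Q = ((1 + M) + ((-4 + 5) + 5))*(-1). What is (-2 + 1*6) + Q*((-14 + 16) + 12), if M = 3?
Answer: -104/9 ≈ -11.556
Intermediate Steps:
Q = -10/9 (Q = (((1 + 3) + ((-4 + 5) + 5))*(-1))/9 = ((4 + (1 + 5))*(-1))/9 = ((4 + 6)*(-1))/9 = (10*(-1))/9 = (⅑)*(-10) = -10/9 ≈ -1.1111)
(-2 + 1*6) + Q*((-14 + 16) + 12) = (-2 + 1*6) - 10*((-14 + 16) + 12)/9 = (-2 + 6) - 10*(2 + 12)/9 = 4 - 10/9*14 = 4 - 140/9 = -104/9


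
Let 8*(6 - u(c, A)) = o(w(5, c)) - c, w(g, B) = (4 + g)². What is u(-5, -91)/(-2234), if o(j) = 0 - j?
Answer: -31/4468 ≈ -0.0069382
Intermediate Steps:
o(j) = -j
u(c, A) = 129/8 + c/8 (u(c, A) = 6 - (-(4 + 5)² - c)/8 = 6 - (-1*9² - c)/8 = 6 - (-1*81 - c)/8 = 6 - (-81 - c)/8 = 6 + (81/8 + c/8) = 129/8 + c/8)
u(-5, -91)/(-2234) = (129/8 + (⅛)*(-5))/(-2234) = (129/8 - 5/8)*(-1/2234) = (31/2)*(-1/2234) = -31/4468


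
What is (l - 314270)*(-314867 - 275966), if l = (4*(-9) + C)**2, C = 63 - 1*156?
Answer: 175849034957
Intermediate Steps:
C = -93 (C = 63 - 156 = -93)
l = 16641 (l = (4*(-9) - 93)**2 = (-36 - 93)**2 = (-129)**2 = 16641)
(l - 314270)*(-314867 - 275966) = (16641 - 314270)*(-314867 - 275966) = -297629*(-590833) = 175849034957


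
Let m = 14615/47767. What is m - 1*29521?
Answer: -38111216/1291 ≈ -29521.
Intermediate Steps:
m = 395/1291 (m = 14615*(1/47767) = 395/1291 ≈ 0.30596)
m - 1*29521 = 395/1291 - 1*29521 = 395/1291 - 29521 = -38111216/1291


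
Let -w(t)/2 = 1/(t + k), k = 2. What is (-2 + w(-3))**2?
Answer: 0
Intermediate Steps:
w(t) = -2/(2 + t) (w(t) = -2/(t + 2) = -2/(2 + t))
(-2 + w(-3))**2 = (-2 - 2/(2 - 3))**2 = (-2 - 2/(-1))**2 = (-2 - 2*(-1))**2 = (-2 + 2)**2 = 0**2 = 0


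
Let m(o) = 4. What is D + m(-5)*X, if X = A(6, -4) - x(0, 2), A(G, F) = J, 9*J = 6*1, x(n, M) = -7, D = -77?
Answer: -139/3 ≈ -46.333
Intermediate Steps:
J = ⅔ (J = (6*1)/9 = (⅑)*6 = ⅔ ≈ 0.66667)
A(G, F) = ⅔
X = 23/3 (X = ⅔ - 1*(-7) = ⅔ + 7 = 23/3 ≈ 7.6667)
D + m(-5)*X = -77 + 4*(23/3) = -77 + 92/3 = -139/3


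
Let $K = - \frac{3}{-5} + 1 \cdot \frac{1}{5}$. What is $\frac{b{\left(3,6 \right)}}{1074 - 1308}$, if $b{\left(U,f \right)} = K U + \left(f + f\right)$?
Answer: $- \frac{4}{65} \approx -0.061538$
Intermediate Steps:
$K = \frac{4}{5}$ ($K = \left(-3\right) \left(- \frac{1}{5}\right) + 1 \cdot \frac{1}{5} = \frac{3}{5} + \frac{1}{5} = \frac{4}{5} \approx 0.8$)
$b{\left(U,f \right)} = 2 f + \frac{4 U}{5}$ ($b{\left(U,f \right)} = \frac{4 U}{5} + \left(f + f\right) = \frac{4 U}{5} + 2 f = 2 f + \frac{4 U}{5}$)
$\frac{b{\left(3,6 \right)}}{1074 - 1308} = \frac{2 \cdot 6 + \frac{4}{5} \cdot 3}{1074 - 1308} = \frac{12 + \frac{12}{5}}{-234} = \frac{72}{5} \left(- \frac{1}{234}\right) = - \frac{4}{65}$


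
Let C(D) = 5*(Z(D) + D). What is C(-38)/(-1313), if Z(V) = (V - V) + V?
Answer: 380/1313 ≈ 0.28941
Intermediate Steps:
Z(V) = V (Z(V) = 0 + V = V)
C(D) = 10*D (C(D) = 5*(D + D) = 5*(2*D) = 10*D)
C(-38)/(-1313) = (10*(-38))/(-1313) = -380*(-1/1313) = 380/1313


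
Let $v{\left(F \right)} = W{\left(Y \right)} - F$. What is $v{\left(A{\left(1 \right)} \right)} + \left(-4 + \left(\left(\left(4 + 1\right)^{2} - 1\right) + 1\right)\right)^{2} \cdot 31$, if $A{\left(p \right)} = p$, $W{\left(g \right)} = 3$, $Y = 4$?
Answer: $13673$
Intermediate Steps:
$v{\left(F \right)} = 3 - F$
$v{\left(A{\left(1 \right)} \right)} + \left(-4 + \left(\left(\left(4 + 1\right)^{2} - 1\right) + 1\right)\right)^{2} \cdot 31 = \left(3 - 1\right) + \left(-4 + \left(\left(\left(4 + 1\right)^{2} - 1\right) + 1\right)\right)^{2} \cdot 31 = \left(3 - 1\right) + \left(-4 + \left(\left(5^{2} - 1\right) + 1\right)\right)^{2} \cdot 31 = 2 + \left(-4 + \left(\left(25 - 1\right) + 1\right)\right)^{2} \cdot 31 = 2 + \left(-4 + \left(24 + 1\right)\right)^{2} \cdot 31 = 2 + \left(-4 + 25\right)^{2} \cdot 31 = 2 + 21^{2} \cdot 31 = 2 + 441 \cdot 31 = 2 + 13671 = 13673$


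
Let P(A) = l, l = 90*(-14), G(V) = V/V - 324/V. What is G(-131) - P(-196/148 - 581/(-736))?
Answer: 165515/131 ≈ 1263.5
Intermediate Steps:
G(V) = 1 - 324/V
l = -1260
P(A) = -1260
G(-131) - P(-196/148 - 581/(-736)) = (-324 - 131)/(-131) - 1*(-1260) = -1/131*(-455) + 1260 = 455/131 + 1260 = 165515/131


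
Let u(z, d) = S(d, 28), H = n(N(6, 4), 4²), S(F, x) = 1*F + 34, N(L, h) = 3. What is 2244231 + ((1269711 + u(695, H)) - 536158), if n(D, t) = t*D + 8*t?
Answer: 2977994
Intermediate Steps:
S(F, x) = 34 + F (S(F, x) = F + 34 = 34 + F)
n(D, t) = 8*t + D*t (n(D, t) = D*t + 8*t = 8*t + D*t)
H = 176 (H = 4²*(8 + 3) = 16*11 = 176)
u(z, d) = 34 + d
2244231 + ((1269711 + u(695, H)) - 536158) = 2244231 + ((1269711 + (34 + 176)) - 536158) = 2244231 + ((1269711 + 210) - 536158) = 2244231 + (1269921 - 536158) = 2244231 + 733763 = 2977994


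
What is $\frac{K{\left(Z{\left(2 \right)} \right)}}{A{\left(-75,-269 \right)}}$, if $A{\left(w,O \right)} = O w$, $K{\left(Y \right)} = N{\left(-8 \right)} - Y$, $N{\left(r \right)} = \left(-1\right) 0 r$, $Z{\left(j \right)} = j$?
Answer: $- \frac{2}{20175} \approx -9.9133 \cdot 10^{-5}$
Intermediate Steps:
$N{\left(r \right)} = 0$ ($N{\left(r \right)} = 0 r = 0$)
$K{\left(Y \right)} = - Y$ ($K{\left(Y \right)} = 0 - Y = - Y$)
$\frac{K{\left(Z{\left(2 \right)} \right)}}{A{\left(-75,-269 \right)}} = \frac{\left(-1\right) 2}{\left(-269\right) \left(-75\right)} = - \frac{2}{20175}$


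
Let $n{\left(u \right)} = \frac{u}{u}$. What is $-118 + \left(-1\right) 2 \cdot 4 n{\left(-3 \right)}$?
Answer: $-126$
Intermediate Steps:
$n{\left(u \right)} = 1$
$-118 + \left(-1\right) 2 \cdot 4 n{\left(-3 \right)} = -118 + \left(-1\right) 2 \cdot 4 \cdot 1 = -118 + \left(-2\right) 4 \cdot 1 = -118 - 8 = -126$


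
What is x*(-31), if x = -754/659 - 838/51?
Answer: 18311576/33609 ≈ 544.84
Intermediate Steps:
x = -590696/33609 (x = -754*1/659 - 838*1/51 = -754/659 - 838/51 = -590696/33609 ≈ -17.576)
x*(-31) = -590696/33609*(-31) = 18311576/33609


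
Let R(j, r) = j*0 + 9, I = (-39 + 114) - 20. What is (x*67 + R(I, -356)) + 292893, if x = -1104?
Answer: 218934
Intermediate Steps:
I = 55 (I = 75 - 20 = 55)
R(j, r) = 9 (R(j, r) = 0 + 9 = 9)
(x*67 + R(I, -356)) + 292893 = (-1104*67 + 9) + 292893 = (-73968 + 9) + 292893 = -73959 + 292893 = 218934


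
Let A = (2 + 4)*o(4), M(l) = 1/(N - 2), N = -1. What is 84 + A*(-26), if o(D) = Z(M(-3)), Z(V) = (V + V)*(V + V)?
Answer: 44/3 ≈ 14.667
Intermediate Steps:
M(l) = -⅓ (M(l) = 1/(-1 - 2) = 1/(-3) = -⅓)
Z(V) = 4*V² (Z(V) = (2*V)*(2*V) = 4*V²)
o(D) = 4/9 (o(D) = 4*(-⅓)² = 4*(⅑) = 4/9)
A = 8/3 (A = (2 + 4)*(4/9) = 6*(4/9) = 8/3 ≈ 2.6667)
84 + A*(-26) = 84 + (8/3)*(-26) = 84 - 208/3 = 44/3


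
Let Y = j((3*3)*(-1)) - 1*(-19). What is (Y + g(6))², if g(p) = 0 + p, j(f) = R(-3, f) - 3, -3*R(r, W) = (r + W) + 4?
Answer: 5476/9 ≈ 608.44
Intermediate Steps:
R(r, W) = -4/3 - W/3 - r/3 (R(r, W) = -((r + W) + 4)/3 = -((W + r) + 4)/3 = -(4 + W + r)/3 = -4/3 - W/3 - r/3)
j(f) = -10/3 - f/3 (j(f) = (-4/3 - f/3 - ⅓*(-3)) - 3 = (-4/3 - f/3 + 1) - 3 = (-⅓ - f/3) - 3 = -10/3 - f/3)
g(p) = p
Y = 56/3 (Y = (-10/3 - 3*3*(-1)/3) - 1*(-19) = (-10/3 - 3*(-1)) + 19 = (-10/3 - ⅓*(-9)) + 19 = (-10/3 + 3) + 19 = -⅓ + 19 = 56/3 ≈ 18.667)
(Y + g(6))² = (56/3 + 6)² = (74/3)² = 5476/9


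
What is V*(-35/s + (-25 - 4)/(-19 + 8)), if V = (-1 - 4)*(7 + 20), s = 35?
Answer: -2430/11 ≈ -220.91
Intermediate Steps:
V = -135 (V = -5*27 = -135)
V*(-35/s + (-25 - 4)/(-19 + 8)) = -135*(-35/35 + (-25 - 4)/(-19 + 8)) = -135*(-35*1/35 - 29/(-11)) = -135*(-1 - 29*(-1/11)) = -135*(-1 + 29/11) = -135*18/11 = -2430/11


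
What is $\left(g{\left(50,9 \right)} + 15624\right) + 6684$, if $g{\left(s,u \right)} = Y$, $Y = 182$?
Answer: $22490$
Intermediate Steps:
$g{\left(s,u \right)} = 182$
$\left(g{\left(50,9 \right)} + 15624\right) + 6684 = \left(182 + 15624\right) + 6684 = 15806 + 6684 = 22490$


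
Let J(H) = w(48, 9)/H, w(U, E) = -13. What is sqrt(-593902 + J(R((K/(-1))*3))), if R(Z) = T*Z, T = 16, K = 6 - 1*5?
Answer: I*sqrt(85521849)/12 ≈ 770.65*I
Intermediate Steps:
K = 1 (K = 6 - 5 = 1)
R(Z) = 16*Z
J(H) = -13/H
sqrt(-593902 + J(R((K/(-1))*3))) = sqrt(-593902 - 13/(16*((1/(-1))*3))) = sqrt(-593902 - 13/(16*(-1*1*3))) = sqrt(-593902 - 13/(16*(-1*3))) = sqrt(-593902 - 13/(16*(-3))) = sqrt(-593902 - 13/(-48)) = sqrt(-593902 - 13*(-1/48)) = sqrt(-593902 + 13/48) = sqrt(-28507283/48) = I*sqrt(85521849)/12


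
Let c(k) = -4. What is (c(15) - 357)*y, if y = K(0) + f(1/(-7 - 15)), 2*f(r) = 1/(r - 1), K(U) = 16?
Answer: -128877/23 ≈ -5603.3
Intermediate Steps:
f(r) = 1/(2*(-1 + r)) (f(r) = 1/(2*(r - 1)) = 1/(2*(-1 + r)))
y = 357/23 (y = 16 + 1/(2*(-1 + 1/(-7 - 15))) = 16 + 1/(2*(-1 + 1/(-22))) = 16 + 1/(2*(-1 - 1/22)) = 16 + 1/(2*(-23/22)) = 16 + (½)*(-22/23) = 16 - 11/23 = 357/23 ≈ 15.522)
(c(15) - 357)*y = (-4 - 357)*(357/23) = -361*357/23 = -128877/23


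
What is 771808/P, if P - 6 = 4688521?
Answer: 771808/4688527 ≈ 0.16462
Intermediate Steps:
P = 4688527 (P = 6 + 4688521 = 4688527)
771808/P = 771808/4688527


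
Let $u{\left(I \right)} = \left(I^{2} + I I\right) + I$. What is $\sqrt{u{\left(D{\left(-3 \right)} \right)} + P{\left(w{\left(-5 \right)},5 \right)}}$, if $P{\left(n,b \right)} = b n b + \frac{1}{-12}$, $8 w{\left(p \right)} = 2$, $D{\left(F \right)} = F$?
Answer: $\frac{\sqrt{762}}{6} \approx 4.6007$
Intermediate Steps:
$w{\left(p \right)} = \frac{1}{4}$ ($w{\left(p \right)} = \frac{1}{8} \cdot 2 = \frac{1}{4}$)
$P{\left(n,b \right)} = - \frac{1}{12} + n b^{2}$ ($P{\left(n,b \right)} = n b^{2} - \frac{1}{12} = - \frac{1}{12} + n b^{2}$)
$u{\left(I \right)} = I + 2 I^{2}$ ($u{\left(I \right)} = \left(I^{2} + I^{2}\right) + I = 2 I^{2} + I = I + 2 I^{2}$)
$\sqrt{u{\left(D{\left(-3 \right)} \right)} + P{\left(w{\left(-5 \right)},5 \right)}} = \sqrt{- 3 \left(1 + 2 \left(-3\right)\right) - \left(\frac{1}{12} - \frac{5^{2}}{4}\right)} = \sqrt{- 3 \left(1 - 6\right) + \left(- \frac{1}{12} + \frac{1}{4} \cdot 25\right)} = \sqrt{\left(-3\right) \left(-5\right) + \left(- \frac{1}{12} + \frac{25}{4}\right)} = \sqrt{15 + \frac{37}{6}} = \sqrt{\frac{127}{6}} = \frac{\sqrt{762}}{6}$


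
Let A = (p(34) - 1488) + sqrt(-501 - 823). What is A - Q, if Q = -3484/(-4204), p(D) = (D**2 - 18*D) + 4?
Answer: -988811/1051 + 2*I*sqrt(331) ≈ -940.83 + 36.387*I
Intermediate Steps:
p(D) = 4 + D**2 - 18*D
A = -940 + 2*I*sqrt(331) (A = ((4 + 34**2 - 18*34) - 1488) + sqrt(-501 - 823) = ((4 + 1156 - 612) - 1488) + sqrt(-1324) = (548 - 1488) + 2*I*sqrt(331) = -940 + 2*I*sqrt(331) ≈ -940.0 + 36.387*I)
Q = 871/1051 (Q = -3484*(-1/4204) = 871/1051 ≈ 0.82873)
A - Q = (-940 + 2*I*sqrt(331)) - 1*871/1051 = (-940 + 2*I*sqrt(331)) - 871/1051 = -988811/1051 + 2*I*sqrt(331)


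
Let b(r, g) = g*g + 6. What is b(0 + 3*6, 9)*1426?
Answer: 124062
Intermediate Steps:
b(r, g) = 6 + g² (b(r, g) = g² + 6 = 6 + g²)
b(0 + 3*6, 9)*1426 = (6 + 9²)*1426 = (6 + 81)*1426 = 87*1426 = 124062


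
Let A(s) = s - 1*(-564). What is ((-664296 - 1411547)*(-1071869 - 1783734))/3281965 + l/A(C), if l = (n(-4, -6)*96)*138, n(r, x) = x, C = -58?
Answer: 65199947246099/36101615 ≈ 1.8060e+6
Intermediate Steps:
A(s) = 564 + s (A(s) = s + 564 = 564 + s)
l = -79488 (l = -6*96*138 = -576*138 = -79488)
((-664296 - 1411547)*(-1071869 - 1783734))/3281965 + l/A(C) = ((-664296 - 1411547)*(-1071869 - 1783734))/3281965 - 79488/(564 - 58) = -2075843*(-2855603)*(1/3281965) - 79488/506 = 5927783498329*(1/3281965) - 79488*1/506 = 5927783498329/3281965 - 1728/11 = 65199947246099/36101615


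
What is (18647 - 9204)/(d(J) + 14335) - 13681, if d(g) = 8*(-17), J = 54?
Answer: -194247076/14199 ≈ -13680.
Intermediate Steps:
d(g) = -136
(18647 - 9204)/(d(J) + 14335) - 13681 = (18647 - 9204)/(-136 + 14335) - 13681 = 9443/14199 - 13681 = -194247076/14199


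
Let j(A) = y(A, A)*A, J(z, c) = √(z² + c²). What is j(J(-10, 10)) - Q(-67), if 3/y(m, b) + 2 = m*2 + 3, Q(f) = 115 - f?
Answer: -144218/799 - 30*√2/799 ≈ -180.55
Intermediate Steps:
J(z, c) = √(c² + z²)
y(m, b) = 3/(1 + 2*m) (y(m, b) = 3/(-2 + (m*2 + 3)) = 3/(-2 + (2*m + 3)) = 3/(-2 + (3 + 2*m)) = 3/(1 + 2*m))
j(A) = 3*A/(1 + 2*A) (j(A) = (3/(1 + 2*A))*A = 3*A/(1 + 2*A))
j(J(-10, 10)) - Q(-67) = 3*√(10² + (-10)²)/(1 + 2*√(10² + (-10)²)) - (115 - 1*(-67)) = 3*√(100 + 100)/(1 + 2*√(100 + 100)) - (115 + 67) = 3*√200/(1 + 2*√200) - 1*182 = 3*(10*√2)/(1 + 2*(10*√2)) - 182 = 3*(10*√2)/(1 + 20*√2) - 182 = 30*√2/(1 + 20*√2) - 182 = -182 + 30*√2/(1 + 20*√2)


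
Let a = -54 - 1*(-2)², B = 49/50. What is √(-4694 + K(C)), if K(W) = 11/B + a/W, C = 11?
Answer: 3*I*√3088382/77 ≈ 68.469*I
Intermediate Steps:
B = 49/50 (B = 49*(1/50) = 49/50 ≈ 0.98000)
a = -58 (a = -54 - 1*4 = -54 - 4 = -58)
K(W) = 550/49 - 58/W (K(W) = 11/(49/50) - 58/W = 11*(50/49) - 58/W = 550/49 - 58/W)
√(-4694 + K(C)) = √(-4694 + (550/49 - 58/11)) = √(-4694 + 3208/539) = √(-2526858/539) = 3*I*√3088382/77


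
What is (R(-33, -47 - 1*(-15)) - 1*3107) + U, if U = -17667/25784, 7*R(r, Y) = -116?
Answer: -563890829/180488 ≈ -3124.3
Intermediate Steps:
R(r, Y) = -116/7 (R(r, Y) = (1/7)*(-116) = -116/7)
U = -17667/25784 (U = -17667*1/25784 = -17667/25784 ≈ -0.68519)
(R(-33, -47 - 1*(-15)) - 1*3107) + U = (-116/7 - 1*3107) - 17667/25784 = (-116/7 - 3107) - 17667/25784 = -21865/7 - 17667/25784 = -563890829/180488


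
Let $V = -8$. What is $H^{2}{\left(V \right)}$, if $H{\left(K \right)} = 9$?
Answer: $81$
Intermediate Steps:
$H^{2}{\left(V \right)} = 9^{2} = 81$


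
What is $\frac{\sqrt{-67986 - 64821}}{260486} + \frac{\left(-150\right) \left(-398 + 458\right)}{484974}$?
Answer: $- \frac{500}{26943} + \frac{i \sqrt{132807}}{260486} \approx -0.018558 + 0.001399 i$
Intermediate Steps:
$\frac{\sqrt{-67986 - 64821}}{260486} + \frac{\left(-150\right) \left(-398 + 458\right)}{484974} = \sqrt{-132807} \cdot \frac{1}{260486} + \left(-150\right) 60 \cdot \frac{1}{484974} = i \sqrt{132807} \cdot \frac{1}{260486} - \frac{500}{26943} = \frac{i \sqrt{132807}}{260486} - \frac{500}{26943} = - \frac{500}{26943} + \frac{i \sqrt{132807}}{260486}$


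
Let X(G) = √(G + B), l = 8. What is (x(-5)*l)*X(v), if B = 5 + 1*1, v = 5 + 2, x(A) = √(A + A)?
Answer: 8*I*√130 ≈ 91.214*I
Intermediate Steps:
x(A) = √2*√A (x(A) = √(2*A) = √2*√A)
v = 7
B = 6 (B = 5 + 1 = 6)
X(G) = √(6 + G) (X(G) = √(G + 6) = √(6 + G))
(x(-5)*l)*X(v) = ((√2*√(-5))*8)*√(6 + 7) = ((√2*(I*√5))*8)*√13 = ((I*√10)*8)*√13 = (8*I*√10)*√13 = 8*I*√130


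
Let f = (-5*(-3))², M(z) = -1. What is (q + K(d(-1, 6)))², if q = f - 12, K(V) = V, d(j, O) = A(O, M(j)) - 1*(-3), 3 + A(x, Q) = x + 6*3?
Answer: 56169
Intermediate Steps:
A(x, Q) = 15 + x (A(x, Q) = -3 + (x + 6*3) = -3 + (x + 18) = -3 + (18 + x) = 15 + x)
d(j, O) = 18 + O (d(j, O) = (15 + O) - 1*(-3) = (15 + O) + 3 = 18 + O)
f = 225 (f = 15² = 225)
q = 213 (q = 225 - 12 = 213)
(q + K(d(-1, 6)))² = (213 + (18 + 6))² = (213 + 24)² = 237² = 56169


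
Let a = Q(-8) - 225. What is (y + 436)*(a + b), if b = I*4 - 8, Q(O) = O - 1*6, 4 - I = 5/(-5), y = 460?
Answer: -203392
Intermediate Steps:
I = 5 (I = 4 - 5/(-5) = 4 - 5*(-1)/5 = 4 - 1*(-1) = 4 + 1 = 5)
Q(O) = -6 + O (Q(O) = O - 6 = -6 + O)
b = 12 (b = 5*4 - 8 = 20 - 8 = 12)
a = -239 (a = (-6 - 8) - 225 = -14 - 225 = -239)
(y + 436)*(a + b) = (460 + 436)*(-239 + 12) = 896*(-227) = -203392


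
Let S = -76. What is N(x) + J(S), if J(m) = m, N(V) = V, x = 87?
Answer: 11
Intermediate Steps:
N(x) + J(S) = 87 - 76 = 11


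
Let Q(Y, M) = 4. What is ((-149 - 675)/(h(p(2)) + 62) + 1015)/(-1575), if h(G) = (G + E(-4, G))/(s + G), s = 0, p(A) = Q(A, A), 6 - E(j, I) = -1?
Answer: -259589/407925 ≈ -0.63636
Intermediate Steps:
E(j, I) = 7 (E(j, I) = 6 - 1*(-1) = 6 + 1 = 7)
p(A) = 4
h(G) = (7 + G)/G (h(G) = (G + 7)/(0 + G) = (7 + G)/G)
((-149 - 675)/(h(p(2)) + 62) + 1015)/(-1575) = ((-149 - 675)/((7 + 4)/4 + 62) + 1015)/(-1575) = -(-824/((1/4)*11 + 62) + 1015)/1575 = -(-824/(11/4 + 62) + 1015)/1575 = -(-824/259/4 + 1015)/1575 = -(-824*4/259 + 1015)/1575 = -(-3296/259 + 1015)/1575 = -1/1575*259589/259 = -259589/407925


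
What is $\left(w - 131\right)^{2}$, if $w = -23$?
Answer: $23716$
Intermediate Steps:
$\left(w - 131\right)^{2} = \left(-23 - 131\right)^{2} = \left(-154\right)^{2} = 23716$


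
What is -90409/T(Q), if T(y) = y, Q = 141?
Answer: -90409/141 ≈ -641.20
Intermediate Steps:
-90409/T(Q) = -90409/141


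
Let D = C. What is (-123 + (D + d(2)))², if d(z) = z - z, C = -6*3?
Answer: 19881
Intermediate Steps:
C = -18
d(z) = 0
D = -18
(-123 + (D + d(2)))² = (-123 + (-18 + 0))² = (-123 - 18)² = (-141)² = 19881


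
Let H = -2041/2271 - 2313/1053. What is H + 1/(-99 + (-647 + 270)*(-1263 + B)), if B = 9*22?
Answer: -36681521173/11850709338 ≈ -3.0953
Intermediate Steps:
B = 198
H = -274148/88569 (H = -2041*1/2271 - 2313*1/1053 = -2041/2271 - 257/117 = -274148/88569 ≈ -3.0953)
H + 1/(-99 + (-647 + 270)*(-1263 + B)) = -274148/88569 + 1/(-99 + (-647 + 270)*(-1263 + 198)) = -274148/88569 + 1/(-99 - 377*(-1065)) = -274148/88569 + 1/(-99 + 401505) = -274148/88569 + 1/401406 = -36681521173/11850709338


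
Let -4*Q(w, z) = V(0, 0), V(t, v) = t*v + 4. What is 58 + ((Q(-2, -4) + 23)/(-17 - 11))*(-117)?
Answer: 2099/14 ≈ 149.93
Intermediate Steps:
V(t, v) = 4 + t*v
Q(w, z) = -1 (Q(w, z) = -(4 + 0*0)/4 = -(4 + 0)/4 = -1/4*4 = -1)
58 + ((Q(-2, -4) + 23)/(-17 - 11))*(-117) = 58 + ((-1 + 23)/(-17 - 11))*(-117) = 58 + (22/(-28))*(-117) = 58 + (22*(-1/28))*(-117) = 58 - 11/14*(-117) = 58 + 1287/14 = 2099/14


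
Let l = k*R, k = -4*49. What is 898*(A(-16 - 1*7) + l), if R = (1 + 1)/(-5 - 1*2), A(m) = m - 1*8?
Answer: 22450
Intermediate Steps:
A(m) = -8 + m (A(m) = m - 8 = -8 + m)
k = -196
R = -2/7 (R = 2/(-5 - 2) = 2/(-7) = 2*(-1/7) = -2/7 ≈ -0.28571)
l = 56 (l = -196*(-2/7) = 56)
898*(A(-16 - 1*7) + l) = 898*((-8 + (-16 - 1*7)) + 56) = 898*((-8 + (-16 - 7)) + 56) = 898*((-8 - 23) + 56) = 898*(-31 + 56) = 898*25 = 22450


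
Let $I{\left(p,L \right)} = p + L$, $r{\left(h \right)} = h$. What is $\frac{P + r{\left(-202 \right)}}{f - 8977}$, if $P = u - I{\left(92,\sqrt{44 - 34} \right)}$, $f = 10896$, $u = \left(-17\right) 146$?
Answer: $- \frac{2776}{1919} - \frac{\sqrt{10}}{1919} \approx -1.4482$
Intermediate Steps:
$I{\left(p,L \right)} = L + p$
$u = -2482$
$P = -2574 - \sqrt{10}$ ($P = -2482 - \left(\sqrt{44 - 34} + 92\right) = -2482 - \left(\sqrt{10} + 92\right) = -2482 - \left(92 + \sqrt{10}\right) = -2574 - \sqrt{10} \approx -2577.2$)
$\frac{P + r{\left(-202 \right)}}{f - 8977} = \frac{\left(-2574 - \sqrt{10}\right) - 202}{10896 - 8977} = \frac{-2776 - \sqrt{10}}{1919} = \left(-2776 - \sqrt{10}\right) \frac{1}{1919} = - \frac{2776}{1919} - \frac{\sqrt{10}}{1919}$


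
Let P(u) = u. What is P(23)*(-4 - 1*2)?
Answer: -138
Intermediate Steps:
P(23)*(-4 - 1*2) = 23*(-4 - 1*2) = 23*(-4 - 2) = 23*(-6) = -138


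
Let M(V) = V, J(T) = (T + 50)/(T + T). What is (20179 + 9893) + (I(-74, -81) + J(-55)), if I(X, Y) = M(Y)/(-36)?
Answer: 1323269/44 ≈ 30074.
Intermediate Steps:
J(T) = (50 + T)/(2*T) (J(T) = (50 + T)/((2*T)) = (50 + T)*(1/(2*T)) = (50 + T)/(2*T))
I(X, Y) = -Y/36 (I(X, Y) = Y/(-36) = Y*(-1/36) = -Y/36)
(20179 + 9893) + (I(-74, -81) + J(-55)) = (20179 + 9893) + (-1/36*(-81) + (½)*(50 - 55)/(-55)) = 30072 + (9/4 + (½)*(-1/55)*(-5)) = 30072 + (9/4 + 1/22) = 30072 + 101/44 = 1323269/44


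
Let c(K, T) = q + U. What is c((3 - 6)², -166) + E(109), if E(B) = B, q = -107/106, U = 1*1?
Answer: 11553/106 ≈ 108.99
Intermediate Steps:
U = 1
q = -107/106 (q = -107*1/106 = -107/106 ≈ -1.0094)
c(K, T) = -1/106 (c(K, T) = -107/106 + 1 = -1/106)
c((3 - 6)², -166) + E(109) = -1/106 + 109 = 11553/106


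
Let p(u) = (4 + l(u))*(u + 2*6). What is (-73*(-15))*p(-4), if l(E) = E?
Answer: 0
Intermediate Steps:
p(u) = (4 + u)*(12 + u) (p(u) = (4 + u)*(u + 2*6) = (4 + u)*(u + 12) = (4 + u)*(12 + u))
(-73*(-15))*p(-4) = (-73*(-15))*(48 + (-4)² + 16*(-4)) = 1095*(48 + 16 - 64) = 1095*0 = 0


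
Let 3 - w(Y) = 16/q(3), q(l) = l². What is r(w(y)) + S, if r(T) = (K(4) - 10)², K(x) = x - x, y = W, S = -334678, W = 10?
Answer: -334578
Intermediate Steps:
y = 10
w(Y) = 11/9 (w(Y) = 3 - 16/(3²) = 3 - 16/9 = 11/9)
K(x) = 0
r(T) = 100 (r(T) = (0 - 10)² = (-10)² = 100)
r(w(y)) + S = 100 - 334678 = -334578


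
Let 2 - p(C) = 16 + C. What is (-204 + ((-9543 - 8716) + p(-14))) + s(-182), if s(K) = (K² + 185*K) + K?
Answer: -19191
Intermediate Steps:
p(C) = -14 - C (p(C) = 2 - (16 + C) = 2 + (-16 - C) = -14 - C)
s(K) = K² + 186*K
(-204 + ((-9543 - 8716) + p(-14))) + s(-182) = (-204 + ((-9543 - 8716) + (-14 - 1*(-14)))) - 182*(186 - 182) = (-204 + (-18259 + (-14 + 14))) - 182*4 = (-204 + (-18259 + 0)) - 728 = (-204 - 18259) - 728 = -18463 - 728 = -19191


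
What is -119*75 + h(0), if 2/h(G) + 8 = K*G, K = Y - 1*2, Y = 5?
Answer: -35701/4 ≈ -8925.3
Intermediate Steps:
K = 3 (K = 5 - 1*2 = 5 - 2 = 3)
h(G) = 2/(-8 + 3*G)
-119*75 + h(0) = -119*75 + 2/(-8 + 3*0) = -8925 + 2/(-8 + 0) = -8925 + 2/(-8) = -8925 + 2*(-⅛) = -8925 - ¼ = -35701/4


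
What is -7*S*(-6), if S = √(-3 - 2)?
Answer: 42*I*√5 ≈ 93.915*I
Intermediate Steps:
S = I*√5 (S = √(-5) = I*√5 ≈ 2.2361*I)
-7*S*(-6) = -7*I*√5*(-6) = 42*I*√5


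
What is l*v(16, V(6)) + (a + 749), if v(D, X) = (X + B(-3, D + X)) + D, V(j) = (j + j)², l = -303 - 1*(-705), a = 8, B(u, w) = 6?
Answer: 67489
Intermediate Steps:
l = 402 (l = -303 + 705 = 402)
V(j) = 4*j² (V(j) = (2*j)² = 4*j²)
v(D, X) = 6 + D + X (v(D, X) = (X + 6) + D = (6 + X) + D = 6 + D + X)
l*v(16, V(6)) + (a + 749) = 402*(6 + 16 + 4*6²) + (8 + 749) = 402*(6 + 16 + 4*36) + 757 = 402*(6 + 16 + 144) + 757 = 402*166 + 757 = 66732 + 757 = 67489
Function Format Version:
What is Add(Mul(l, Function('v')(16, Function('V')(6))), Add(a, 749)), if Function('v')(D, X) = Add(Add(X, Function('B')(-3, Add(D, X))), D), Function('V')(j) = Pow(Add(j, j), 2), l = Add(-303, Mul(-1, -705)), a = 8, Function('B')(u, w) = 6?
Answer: 67489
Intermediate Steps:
l = 402 (l = Add(-303, 705) = 402)
Function('V')(j) = Mul(4, Pow(j, 2)) (Function('V')(j) = Pow(Mul(2, j), 2) = Mul(4, Pow(j, 2)))
Function('v')(D, X) = Add(6, D, X) (Function('v')(D, X) = Add(Add(X, 6), D) = Add(Add(6, X), D) = Add(6, D, X))
Add(Mul(l, Function('v')(16, Function('V')(6))), Add(a, 749)) = Add(Mul(402, Add(6, 16, Mul(4, Pow(6, 2)))), Add(8, 749)) = Add(Mul(402, Add(6, 16, Mul(4, 36))), 757) = Add(Mul(402, Add(6, 16, 144)), 757) = Add(Mul(402, 166), 757) = Add(66732, 757) = 67489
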